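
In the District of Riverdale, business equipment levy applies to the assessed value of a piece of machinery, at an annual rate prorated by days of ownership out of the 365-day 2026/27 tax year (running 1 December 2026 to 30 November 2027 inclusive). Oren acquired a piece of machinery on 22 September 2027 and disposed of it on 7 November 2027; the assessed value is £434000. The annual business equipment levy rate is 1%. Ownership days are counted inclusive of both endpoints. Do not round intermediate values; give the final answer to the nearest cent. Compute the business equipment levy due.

Days held (22 September – 7 November 2027): 47 out of 365
Tax = £434000 × 1% × 47/365 = £558.8493

£558.85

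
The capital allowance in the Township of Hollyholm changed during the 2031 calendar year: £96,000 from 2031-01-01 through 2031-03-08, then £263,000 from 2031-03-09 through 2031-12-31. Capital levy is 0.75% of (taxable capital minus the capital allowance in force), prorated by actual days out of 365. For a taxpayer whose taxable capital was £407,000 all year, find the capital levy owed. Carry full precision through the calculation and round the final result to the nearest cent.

2031-01-01 to 2031-03-08: 67 days, exemption £96,000 → (£407,000 − £96,000) × 0.75% × 67/365 = £428.1575
2031-03-09 to 2031-12-31: 298 days, exemption £263,000 → (£407,000 − £263,000) × 0.75% × 298/365 = £881.7534
Total = £1,309.9110

£1,309.91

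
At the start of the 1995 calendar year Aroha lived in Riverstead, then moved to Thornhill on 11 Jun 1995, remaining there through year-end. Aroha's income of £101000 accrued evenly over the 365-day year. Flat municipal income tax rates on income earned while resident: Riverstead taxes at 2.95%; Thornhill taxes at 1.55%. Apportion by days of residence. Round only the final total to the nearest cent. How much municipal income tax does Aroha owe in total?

£2189.21

Riverstead, 1 Jan – 10 Jun 1995: 161 days → £101000 × 2.95% × 161/365 = £1314.2452
Thornhill, 11 Jun – 31 Dec 1995: 204 days → £101000 × 1.55% × 204/365 = £874.9644
Total = £2189.2096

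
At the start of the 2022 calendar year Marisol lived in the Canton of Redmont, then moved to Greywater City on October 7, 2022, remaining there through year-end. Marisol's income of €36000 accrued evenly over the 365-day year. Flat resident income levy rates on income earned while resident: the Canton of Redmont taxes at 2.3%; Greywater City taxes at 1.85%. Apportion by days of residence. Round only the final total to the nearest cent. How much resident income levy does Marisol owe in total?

€789.83

The Canton of Redmont, January 1 – October 6, 2022: 279 days → €36000 × 2.3% × 279/365 = €632.9096
Greywater City, October 7 – December 31, 2022: 86 days → €36000 × 1.85% × 86/365 = €156.9205
Total = €789.8301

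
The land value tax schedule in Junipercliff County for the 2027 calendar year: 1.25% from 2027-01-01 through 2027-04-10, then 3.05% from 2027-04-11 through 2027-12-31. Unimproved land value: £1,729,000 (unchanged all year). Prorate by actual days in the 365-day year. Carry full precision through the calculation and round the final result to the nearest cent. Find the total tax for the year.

£44,207.92

2027-01-01 to 2027-04-10: 100 days at 1.25% → £1,729,000 × 1.25% × 100/365 = £5,921.2329
2027-04-11 to 2027-12-31: 265 days at 3.05% → £1,729,000 × 3.05% × 265/365 = £38,286.6918
Total = £44,207.9247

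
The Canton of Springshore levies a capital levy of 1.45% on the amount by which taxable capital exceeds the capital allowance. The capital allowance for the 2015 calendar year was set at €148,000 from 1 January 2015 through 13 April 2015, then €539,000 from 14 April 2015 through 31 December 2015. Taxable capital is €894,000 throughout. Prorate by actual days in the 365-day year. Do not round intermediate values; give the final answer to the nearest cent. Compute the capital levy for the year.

1 January – 13 April 2015: 103 days, exemption €148,000 → (€894,000 − €148,000) × 1.45% × 103/365 = €3,052.4685
14 April – 31 December 2015: 262 days, exemption €539,000 → (€894,000 − €539,000) × 1.45% × 262/365 = €3,694.9178
Total = €6,747.3863

€6,747.39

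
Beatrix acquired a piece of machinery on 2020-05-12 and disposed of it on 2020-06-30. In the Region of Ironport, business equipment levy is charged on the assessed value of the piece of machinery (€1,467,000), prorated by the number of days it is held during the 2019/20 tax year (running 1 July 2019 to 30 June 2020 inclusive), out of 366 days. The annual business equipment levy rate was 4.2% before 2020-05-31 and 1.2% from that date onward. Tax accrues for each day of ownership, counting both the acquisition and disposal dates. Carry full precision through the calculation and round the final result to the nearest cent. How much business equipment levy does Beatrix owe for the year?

2020-05-12 to 2020-05-30: 19 days at 4.2% → €1,467,000 × 4.2% × 19/366 = €3,198.5410
2020-05-31 to 2020-06-30: 31 days at 1.2% → €1,467,000 × 1.2% × 31/366 = €1,491.0492
Total = €4,689.5902

€4,689.59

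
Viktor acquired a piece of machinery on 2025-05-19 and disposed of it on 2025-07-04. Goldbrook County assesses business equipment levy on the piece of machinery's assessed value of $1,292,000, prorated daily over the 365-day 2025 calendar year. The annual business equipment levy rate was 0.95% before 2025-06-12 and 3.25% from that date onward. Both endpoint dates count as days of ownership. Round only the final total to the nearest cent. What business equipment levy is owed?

$3,453.00

2025-05-19 to 2025-06-11: 24 days at 0.95% → $1,292,000 × 0.95% × 24/365 = $807.0575
2025-06-12 to 2025-07-04: 23 days at 3.25% → $1,292,000 × 3.25% × 23/365 = $2,645.9452
Total = $3,453.0027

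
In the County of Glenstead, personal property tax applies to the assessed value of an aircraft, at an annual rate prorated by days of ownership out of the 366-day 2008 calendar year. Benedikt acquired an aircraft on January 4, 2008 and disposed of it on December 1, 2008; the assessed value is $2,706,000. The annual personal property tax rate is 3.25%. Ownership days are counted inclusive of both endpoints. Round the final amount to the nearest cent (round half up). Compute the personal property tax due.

$80,015.53

Days held (January 4 – December 1, 2008): 333 out of 366
Tax = $2,706,000 × 3.25% × 333/366 = $80,015.5328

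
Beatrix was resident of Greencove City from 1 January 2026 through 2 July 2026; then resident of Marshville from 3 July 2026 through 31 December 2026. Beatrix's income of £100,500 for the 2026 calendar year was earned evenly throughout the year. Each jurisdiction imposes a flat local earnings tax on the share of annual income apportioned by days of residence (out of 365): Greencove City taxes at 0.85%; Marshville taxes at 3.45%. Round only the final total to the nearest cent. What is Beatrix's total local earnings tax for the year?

£2,157.17

Greencove City, 1 January – 2 July 2026: 183 days → £100,500 × 0.85% × 183/365 = £428.2952
Marshville, 3 July – 31 December 2026: 182 days → £100,500 × 3.45% × 182/365 = £1,728.8753
Total = £2,157.1705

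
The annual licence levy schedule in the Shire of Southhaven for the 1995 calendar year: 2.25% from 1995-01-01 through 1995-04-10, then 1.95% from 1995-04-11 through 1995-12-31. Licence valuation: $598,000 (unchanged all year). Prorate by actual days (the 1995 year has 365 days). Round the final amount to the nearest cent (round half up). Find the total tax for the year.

$12,152.51

1995-01-01 to 1995-04-10: 100 days at 2.25% → $598,000 × 2.25% × 100/365 = $3,686.3014
1995-04-11 to 1995-12-31: 265 days at 1.95% → $598,000 × 1.95% × 265/365 = $8,466.2055
Total = $12,152.5068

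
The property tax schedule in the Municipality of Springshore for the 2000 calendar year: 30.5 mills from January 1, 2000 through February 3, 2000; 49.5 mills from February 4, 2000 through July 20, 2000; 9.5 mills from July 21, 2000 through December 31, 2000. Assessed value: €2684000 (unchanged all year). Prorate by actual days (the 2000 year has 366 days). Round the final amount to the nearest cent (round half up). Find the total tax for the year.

€80014.00

January 1 – February 3, 2000: 34 days at 30.5 mills → €2684000 × 3.05% × 34/366 = €7604.6667
February 4 – July 20, 2000: 168 days at 49.5 mills → €2684000 × 4.95% × 168/366 = €60984.0000
July 21 – December 31, 2000: 164 days at 9.5 mills → €2684000 × 0.95% × 164/366 = €11425.3333
Total = €80014.0000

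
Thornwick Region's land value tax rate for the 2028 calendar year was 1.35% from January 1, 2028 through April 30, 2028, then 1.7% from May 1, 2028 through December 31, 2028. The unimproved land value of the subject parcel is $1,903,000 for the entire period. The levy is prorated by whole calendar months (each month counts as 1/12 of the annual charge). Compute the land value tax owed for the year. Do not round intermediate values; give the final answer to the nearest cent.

January 1 – April 30, 2028: 4 months at 1.35% → $1,903,000 × 1.35% × 4/12 = $8,563.5000
May 1 – December 31, 2028: 8 months at 1.7% → $1,903,000 × 1.7% × 8/12 = $21,567.3333
Total = $30,130.8333

$30,130.83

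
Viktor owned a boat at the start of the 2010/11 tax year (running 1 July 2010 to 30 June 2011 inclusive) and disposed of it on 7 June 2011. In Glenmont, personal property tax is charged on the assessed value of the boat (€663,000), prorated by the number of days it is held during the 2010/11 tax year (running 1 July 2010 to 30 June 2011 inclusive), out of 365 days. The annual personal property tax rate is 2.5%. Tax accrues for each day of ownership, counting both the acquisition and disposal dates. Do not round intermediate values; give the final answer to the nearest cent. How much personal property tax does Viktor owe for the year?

Days held (1 July 2010 – 7 June 2011): 342 out of 365
Tax = €663,000 × 2.5% × 342/365 = €15,530.5479

€15,530.55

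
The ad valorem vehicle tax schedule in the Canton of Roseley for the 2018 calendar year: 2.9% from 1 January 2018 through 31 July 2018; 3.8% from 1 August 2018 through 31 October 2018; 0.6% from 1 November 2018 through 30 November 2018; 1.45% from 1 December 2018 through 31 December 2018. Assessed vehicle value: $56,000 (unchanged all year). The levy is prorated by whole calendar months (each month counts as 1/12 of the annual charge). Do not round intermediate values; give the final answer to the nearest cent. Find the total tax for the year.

$1,575.00

1 January – 31 July 2018: 7 months at 2.9% → $56,000 × 2.9% × 7/12 = $947.3333
1 August – 31 October 2018: 3 months at 3.8% → $56,000 × 3.8% × 3/12 = $532.0000
1 November – 30 November 2018: 1 month at 0.6% → $56,000 × 0.6% × 1/12 = $28.0000
1 December – 31 December 2018: 1 month at 1.45% → $56,000 × 1.45% × 1/12 = $67.6667
Total = $1,575.0000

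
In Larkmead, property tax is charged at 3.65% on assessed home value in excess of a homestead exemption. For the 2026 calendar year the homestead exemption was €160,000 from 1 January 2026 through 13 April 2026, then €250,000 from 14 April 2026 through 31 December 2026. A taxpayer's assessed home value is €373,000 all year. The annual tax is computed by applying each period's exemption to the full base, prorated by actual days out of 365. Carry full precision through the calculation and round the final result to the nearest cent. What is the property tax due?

€5,416.50

1 January – 13 April 2026: 103 days, exemption €160,000 → (€373,000 − €160,000) × 3.65% × 103/365 = €2,193.9000
14 April – 31 December 2026: 262 days, exemption €250,000 → (€373,000 − €250,000) × 3.65% × 262/365 = €3,222.6000
Total = €5,416.5000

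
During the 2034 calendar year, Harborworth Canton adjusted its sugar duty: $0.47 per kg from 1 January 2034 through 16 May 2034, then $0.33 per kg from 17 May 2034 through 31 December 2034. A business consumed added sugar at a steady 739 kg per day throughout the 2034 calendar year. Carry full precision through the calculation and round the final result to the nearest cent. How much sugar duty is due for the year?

1 January – 16 May 2034: 136 days × 739 kg/day = 100,504 kg at $0.47/kg → $47,236.88
17 May – 31 December 2034: 229 days × 739 kg/day = 169,231 kg at $0.33/kg → $55,846.23

$103,083.11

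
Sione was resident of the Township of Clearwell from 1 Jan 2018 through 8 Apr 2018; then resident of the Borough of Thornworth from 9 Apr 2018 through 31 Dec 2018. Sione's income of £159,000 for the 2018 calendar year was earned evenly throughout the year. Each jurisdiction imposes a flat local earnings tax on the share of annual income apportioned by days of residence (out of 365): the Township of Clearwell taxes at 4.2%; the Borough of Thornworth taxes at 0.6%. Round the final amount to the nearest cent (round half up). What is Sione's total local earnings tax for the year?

The Township of Clearwell, 1 Jan – 8 Apr 2018: 98 days → £159,000 × 4.2% × 98/365 = £1,792.9973
The Borough of Thornworth, 9 Apr – 31 Dec 2018: 267 days → £159,000 × 0.6% × 267/365 = £697.8575
Total = £2,490.8548

£2,490.85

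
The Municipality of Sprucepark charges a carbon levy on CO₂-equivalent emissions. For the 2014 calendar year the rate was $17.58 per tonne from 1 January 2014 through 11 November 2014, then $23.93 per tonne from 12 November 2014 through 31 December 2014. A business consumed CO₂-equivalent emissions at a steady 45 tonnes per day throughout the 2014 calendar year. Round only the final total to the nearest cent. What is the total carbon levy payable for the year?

1 January – 11 November 2014: 315 days × 45 tonnes/day = 14,175 tonnes at $17.58/tonne → $249,196.50
12 November – 31 December 2014: 50 days × 45 tonnes/day = 2,250 tonnes at $23.93/tonne → $53,842.50

$303,039.00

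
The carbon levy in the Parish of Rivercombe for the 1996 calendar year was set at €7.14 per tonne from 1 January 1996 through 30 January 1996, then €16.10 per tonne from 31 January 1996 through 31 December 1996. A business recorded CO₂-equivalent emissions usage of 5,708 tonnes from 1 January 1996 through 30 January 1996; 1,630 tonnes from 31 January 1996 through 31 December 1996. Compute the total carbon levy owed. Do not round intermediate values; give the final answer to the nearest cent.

1 January – 30 January 1996: 5,708 tonnes at €7.14/tonne → €40755.12
31 January – 31 December 1996: 1,630 tonnes at €16.10/tonne → €26243.00

€66998.12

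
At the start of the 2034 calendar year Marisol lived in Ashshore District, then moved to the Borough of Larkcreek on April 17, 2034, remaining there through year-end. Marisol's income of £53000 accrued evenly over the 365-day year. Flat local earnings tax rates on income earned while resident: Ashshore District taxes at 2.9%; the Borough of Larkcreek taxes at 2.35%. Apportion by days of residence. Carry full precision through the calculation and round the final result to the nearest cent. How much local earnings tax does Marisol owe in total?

£1330.15

Ashshore District, January 1 – April 16, 2034: 106 days → £53000 × 2.9% × 106/365 = £446.3616
The Borough of Larkcreek, April 17 – December 31, 2034: 259 days → £53000 × 2.35% × 259/365 = £883.7932
Total = £1330.1548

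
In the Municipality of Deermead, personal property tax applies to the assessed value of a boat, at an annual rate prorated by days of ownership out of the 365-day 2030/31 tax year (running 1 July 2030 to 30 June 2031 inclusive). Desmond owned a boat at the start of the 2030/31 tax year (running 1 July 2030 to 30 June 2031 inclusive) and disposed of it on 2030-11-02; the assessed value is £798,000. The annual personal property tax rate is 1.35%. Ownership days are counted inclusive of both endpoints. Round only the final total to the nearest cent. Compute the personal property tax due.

Days held (2030-07-01 to 2030-11-02): 125 out of 365
Tax = £798,000 × 1.35% × 125/365 = £3,689.3836

£3,689.38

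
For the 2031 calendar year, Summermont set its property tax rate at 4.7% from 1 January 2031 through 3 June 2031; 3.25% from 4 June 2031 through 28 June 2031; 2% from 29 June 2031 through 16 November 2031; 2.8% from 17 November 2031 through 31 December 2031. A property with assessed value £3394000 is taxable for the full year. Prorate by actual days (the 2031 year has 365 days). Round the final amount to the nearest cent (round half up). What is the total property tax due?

£112797.03

1 January – 3 June 2031: 154 days at 4.7% → £3394000 × 4.7% × 154/365 = £67303.4849
4 June – 28 June 2031: 25 days at 3.25% → £3394000 × 3.25% × 25/365 = £7555.1370
29 June – 16 November 2031: 141 days at 2% → £3394000 × 2% × 141/365 = £26222.1370
17 November – 31 December 2031: 45 days at 2.8% → £3394000 × 2.8% × 45/365 = £11716.2740
Total = £112797.0329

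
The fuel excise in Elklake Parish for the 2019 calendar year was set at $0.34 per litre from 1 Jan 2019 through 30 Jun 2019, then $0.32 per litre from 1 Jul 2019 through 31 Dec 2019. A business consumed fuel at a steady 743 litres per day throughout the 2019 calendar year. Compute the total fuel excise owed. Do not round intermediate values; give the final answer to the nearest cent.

1 Jan – 30 Jun 2019: 181 days × 743 litres/day = 134,483 litres at $0.34/litre → $45724.22
1 Jul – 31 Dec 2019: 184 days × 743 litres/day = 136,712 litres at $0.32/litre → $43747.84

$89472.06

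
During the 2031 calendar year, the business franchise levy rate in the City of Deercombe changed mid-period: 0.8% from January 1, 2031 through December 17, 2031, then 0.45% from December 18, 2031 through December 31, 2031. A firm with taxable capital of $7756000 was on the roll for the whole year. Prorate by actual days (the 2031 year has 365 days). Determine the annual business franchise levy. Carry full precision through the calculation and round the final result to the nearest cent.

January 1 – December 17, 2031: 351 days at 0.8% → $7756000 × 0.8% × 351/365 = $59668.0767
December 18 – December 31, 2031: 14 days at 0.45% → $7756000 × 0.45% × 14/365 = $1338.7068
Total = $61006.7836

$61006.78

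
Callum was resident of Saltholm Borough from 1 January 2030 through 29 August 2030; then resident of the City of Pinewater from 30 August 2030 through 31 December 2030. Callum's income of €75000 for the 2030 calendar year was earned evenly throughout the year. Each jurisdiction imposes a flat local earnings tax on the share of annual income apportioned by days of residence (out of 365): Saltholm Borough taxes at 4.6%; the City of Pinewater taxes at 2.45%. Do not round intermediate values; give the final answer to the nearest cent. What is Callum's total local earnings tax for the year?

Saltholm Borough, 1 January – 29 August 2030: 241 days → €75000 × 4.6% × 241/365 = €2277.9452
The City of Pinewater, 30 August – 31 December 2030: 124 days → €75000 × 2.45% × 124/365 = €624.2466
Total = €2902.1918

€2902.19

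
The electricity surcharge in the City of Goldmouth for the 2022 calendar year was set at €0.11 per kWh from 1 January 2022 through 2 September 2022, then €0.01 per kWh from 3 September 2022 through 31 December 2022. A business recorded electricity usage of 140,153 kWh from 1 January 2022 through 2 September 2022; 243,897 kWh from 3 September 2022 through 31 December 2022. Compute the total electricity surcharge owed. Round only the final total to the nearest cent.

1 January – 2 September 2022: 140,153 kWh at €0.11/kWh → €15,416.83
3 September – 31 December 2022: 243,897 kWh at €0.01/kWh → €2,438.97

€17,855.80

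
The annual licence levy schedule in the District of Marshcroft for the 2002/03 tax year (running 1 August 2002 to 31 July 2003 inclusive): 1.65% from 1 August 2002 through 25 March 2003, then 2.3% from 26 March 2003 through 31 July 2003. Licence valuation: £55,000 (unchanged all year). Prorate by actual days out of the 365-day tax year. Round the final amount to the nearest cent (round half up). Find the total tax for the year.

£1,032.87

1 August 2002 – 25 March 2003: 237 days at 1.65% → £55,000 × 1.65% × 237/365 = £589.2534
26 March – 31 July 2003: 128 days at 2.3% → £55,000 × 2.3% × 128/365 = £443.6164
Total = £1,032.8699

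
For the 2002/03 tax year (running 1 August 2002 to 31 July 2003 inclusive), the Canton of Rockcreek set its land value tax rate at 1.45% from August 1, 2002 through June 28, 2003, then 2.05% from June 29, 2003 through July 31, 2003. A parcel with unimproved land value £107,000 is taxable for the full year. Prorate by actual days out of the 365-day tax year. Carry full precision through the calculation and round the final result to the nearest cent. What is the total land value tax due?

August 1, 2002 – June 28, 2003: 332 days at 1.45% → £107,000 × 1.45% × 332/365 = £1,411.2274
June 29 – July 31, 2003: 33 days at 2.05% → £107,000 × 2.05% × 33/365 = £198.3164
Total = £1,609.5438

£1,609.54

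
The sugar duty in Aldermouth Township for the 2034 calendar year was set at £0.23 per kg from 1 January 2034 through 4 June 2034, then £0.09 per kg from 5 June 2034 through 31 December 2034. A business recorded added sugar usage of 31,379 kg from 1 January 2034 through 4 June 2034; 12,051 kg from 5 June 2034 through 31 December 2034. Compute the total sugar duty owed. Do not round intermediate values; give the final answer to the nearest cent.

£8,301.76

1 January – 4 June 2034: 31,379 kg at £0.23/kg → £7,217.17
5 June – 31 December 2034: 12,051 kg at £0.09/kg → £1,084.59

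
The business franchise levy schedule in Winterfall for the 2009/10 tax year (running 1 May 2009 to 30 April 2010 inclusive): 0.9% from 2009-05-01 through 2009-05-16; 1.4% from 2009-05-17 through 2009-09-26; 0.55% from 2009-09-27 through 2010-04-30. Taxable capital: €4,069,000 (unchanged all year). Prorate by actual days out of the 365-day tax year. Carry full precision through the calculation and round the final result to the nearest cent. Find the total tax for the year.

2009-05-01 to 2009-05-16: 16 days at 0.9% → €4,069,000 × 0.9% × 16/365 = €1,605.3041
2009-05-17 to 2009-09-26: 133 days at 1.4% → €4,069,000 × 1.4% × 133/365 = €20,757.4740
2009-09-27 to 2010-04-30: 216 days at 0.55% → €4,069,000 × 0.55% × 216/365 = €13,243.7589
Total = €35,606.5370

€35,606.54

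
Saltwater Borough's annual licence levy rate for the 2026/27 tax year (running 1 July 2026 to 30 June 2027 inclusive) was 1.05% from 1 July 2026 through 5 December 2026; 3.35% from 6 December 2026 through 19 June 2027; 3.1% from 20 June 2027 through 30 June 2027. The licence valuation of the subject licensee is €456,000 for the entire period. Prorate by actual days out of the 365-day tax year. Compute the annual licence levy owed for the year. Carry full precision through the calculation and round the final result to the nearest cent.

1 July – 5 December 2026: 158 days at 1.05% → €456,000 × 1.05% × 158/365 = €2,072.6137
6 December 2026 – 19 June 2027: 196 days at 3.35% → €456,000 × 3.35% × 196/365 = €8,203.0027
20 June – 30 June 2027: 11 days at 3.1% → €456,000 × 3.1% × 11/365 = €426.0164
Total = €10,701.6329

€10,701.63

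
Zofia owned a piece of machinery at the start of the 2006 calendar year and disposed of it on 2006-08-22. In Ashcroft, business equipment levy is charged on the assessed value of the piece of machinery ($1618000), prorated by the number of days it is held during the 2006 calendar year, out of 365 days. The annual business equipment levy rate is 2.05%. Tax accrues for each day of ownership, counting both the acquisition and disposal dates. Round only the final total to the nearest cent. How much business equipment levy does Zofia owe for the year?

Days held (2006-01-01 to 2006-08-22): 234 out of 365
Tax = $1618000 × 2.05% × 234/365 = $21264.5096

$21264.51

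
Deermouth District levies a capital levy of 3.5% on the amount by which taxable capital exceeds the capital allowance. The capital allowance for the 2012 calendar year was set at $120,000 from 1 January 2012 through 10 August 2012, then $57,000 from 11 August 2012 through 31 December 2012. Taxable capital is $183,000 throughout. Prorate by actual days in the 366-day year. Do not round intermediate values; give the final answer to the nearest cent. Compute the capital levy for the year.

$3,066.52

1 January – 10 August 2012: 223 days, exemption $120,000 → ($183,000 − $120,000) × 3.5% × 223/366 = $1,343.4836
11 August – 31 December 2012: 143 days, exemption $57,000 → ($183,000 − $57,000) × 3.5% × 143/366 = $1,723.0328
Total = $3,066.5164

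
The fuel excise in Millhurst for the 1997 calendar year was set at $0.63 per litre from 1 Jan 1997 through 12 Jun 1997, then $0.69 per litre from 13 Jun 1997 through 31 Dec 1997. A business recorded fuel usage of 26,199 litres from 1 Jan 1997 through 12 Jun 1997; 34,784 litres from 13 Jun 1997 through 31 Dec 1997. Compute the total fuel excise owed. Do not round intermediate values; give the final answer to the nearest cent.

$40,506.33

1 Jan – 12 Jun 1997: 26,199 litres at $0.63/litre → $16,505.37
13 Jun – 31 Dec 1997: 34,784 litres at $0.69/litre → $24,000.96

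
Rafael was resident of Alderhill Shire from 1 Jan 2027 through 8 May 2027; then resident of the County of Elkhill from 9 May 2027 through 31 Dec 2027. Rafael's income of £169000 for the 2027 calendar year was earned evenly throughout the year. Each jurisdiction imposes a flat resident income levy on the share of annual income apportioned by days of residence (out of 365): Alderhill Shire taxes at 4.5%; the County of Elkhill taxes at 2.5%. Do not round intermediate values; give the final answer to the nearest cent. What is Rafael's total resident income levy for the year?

£5410.32

Alderhill Shire, 1 Jan – 8 May 2027: 128 days → £169000 × 4.5% × 128/365 = £2666.9589
The County of Elkhill, 9 May – 31 Dec 2027: 237 days → £169000 × 2.5% × 237/365 = £2743.3562
Total = £5410.3151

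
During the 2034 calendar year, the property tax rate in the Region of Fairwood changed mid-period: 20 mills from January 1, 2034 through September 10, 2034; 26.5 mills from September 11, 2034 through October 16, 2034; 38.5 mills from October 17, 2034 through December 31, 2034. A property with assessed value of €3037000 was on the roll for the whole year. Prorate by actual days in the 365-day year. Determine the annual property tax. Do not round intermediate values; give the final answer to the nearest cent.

January 1 – September 10, 2034: 253 days at 20 mills → €3037000 × 2% × 253/365 = €42101.9726
September 11 – October 16, 2034: 36 days at 26.5 mills → €3037000 × 2.65% × 36/365 = €7937.8027
October 17 – December 31, 2034: 76 days at 38.5 mills → €3037000 × 3.85% × 76/365 = €24345.9233
Total = €74385.6986

€74385.70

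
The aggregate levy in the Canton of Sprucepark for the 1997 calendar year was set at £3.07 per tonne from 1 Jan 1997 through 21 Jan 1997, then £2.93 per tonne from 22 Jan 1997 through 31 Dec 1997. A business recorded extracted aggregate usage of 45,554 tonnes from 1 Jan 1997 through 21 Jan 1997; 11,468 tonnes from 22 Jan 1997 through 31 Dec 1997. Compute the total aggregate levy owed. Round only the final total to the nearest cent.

1 Jan – 21 Jan 1997: 45,554 tonnes at £3.07/tonne → £139,850.78
22 Jan – 31 Dec 1997: 11,468 tonnes at £2.93/tonne → £33,601.24

£173,452.02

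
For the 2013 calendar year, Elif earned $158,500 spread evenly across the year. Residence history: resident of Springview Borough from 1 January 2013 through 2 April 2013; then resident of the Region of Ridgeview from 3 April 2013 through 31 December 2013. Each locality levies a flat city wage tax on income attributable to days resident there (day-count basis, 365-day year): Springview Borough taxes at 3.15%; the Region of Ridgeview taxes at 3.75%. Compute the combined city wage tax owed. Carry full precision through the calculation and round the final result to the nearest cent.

Springview Borough, 1 January – 2 April 2013: 92 days → $158,500 × 3.15% × 92/365 = $1,258.4466
The Region of Ridgeview, 3 April – 31 December 2013: 273 days → $158,500 × 3.75% × 273/365 = $4,445.5993
Total = $5,704.0459

$5,704.05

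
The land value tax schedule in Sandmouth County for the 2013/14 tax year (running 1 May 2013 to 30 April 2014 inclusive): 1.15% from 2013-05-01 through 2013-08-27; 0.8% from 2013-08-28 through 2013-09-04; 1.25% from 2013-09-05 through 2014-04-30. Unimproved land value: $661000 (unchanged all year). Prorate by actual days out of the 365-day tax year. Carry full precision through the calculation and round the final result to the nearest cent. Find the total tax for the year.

$7981.80

2013-05-01 to 2013-08-27: 119 days at 1.15% → $661000 × 1.15% × 119/365 = $2478.2973
2013-08-28 to 2013-09-04: 8 days at 0.8% → $661000 × 0.8% × 8/365 = $115.9014
2013-09-05 to 2014-04-30: 238 days at 1.25% → $661000 × 1.25% × 238/365 = $5387.6027
Total = $7981.8014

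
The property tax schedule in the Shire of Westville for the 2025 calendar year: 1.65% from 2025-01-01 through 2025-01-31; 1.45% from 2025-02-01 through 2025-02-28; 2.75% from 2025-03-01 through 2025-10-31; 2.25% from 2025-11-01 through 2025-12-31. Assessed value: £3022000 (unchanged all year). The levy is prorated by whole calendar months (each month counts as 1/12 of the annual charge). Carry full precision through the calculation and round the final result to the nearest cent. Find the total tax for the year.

2025-01-01 to 2025-01-31: 1 month at 1.65% → £3022000 × 1.65% × 1/12 = £4155.2500
2025-02-01 to 2025-02-28: 1 month at 1.45% → £3022000 × 1.45% × 1/12 = £3651.5833
2025-03-01 to 2025-10-31: 8 months at 2.75% → £3022000 × 2.75% × 8/12 = £55403.3333
2025-11-01 to 2025-12-31: 2 months at 2.25% → £3022000 × 2.25% × 2/12 = £11332.5000
Total = £74542.6667

£74542.67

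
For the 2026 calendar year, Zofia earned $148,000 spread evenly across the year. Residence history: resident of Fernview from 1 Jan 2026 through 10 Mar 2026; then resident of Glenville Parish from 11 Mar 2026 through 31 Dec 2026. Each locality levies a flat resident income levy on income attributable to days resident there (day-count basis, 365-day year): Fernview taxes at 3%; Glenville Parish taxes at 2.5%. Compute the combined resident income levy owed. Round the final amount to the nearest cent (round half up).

$3,839.89

Fernview, 1 Jan – 10 Mar 2026: 69 days → $148,000 × 3% × 69/365 = $839.3425
Glenville Parish, 11 Mar – 31 Dec 2026: 296 days → $148,000 × 2.5% × 296/365 = $3,000.5479
Total = $3,839.8904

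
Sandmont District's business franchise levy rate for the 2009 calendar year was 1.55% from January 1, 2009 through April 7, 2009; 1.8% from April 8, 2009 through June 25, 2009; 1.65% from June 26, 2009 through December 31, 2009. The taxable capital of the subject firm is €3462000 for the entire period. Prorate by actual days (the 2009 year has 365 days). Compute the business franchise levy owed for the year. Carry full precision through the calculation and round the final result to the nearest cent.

€57326.93

January 1 – April 7, 2009: 97 days at 1.55% → €3462000 × 1.55% × 97/365 = €14260.5945
April 8 – June 25, 2009: 79 days at 1.8% → €3462000 × 1.8% × 79/365 = €13487.5726
June 26 – December 31, 2009: 189 days at 1.65% → €3462000 × 1.65% × 189/365 = €29578.7589
Total = €57326.9260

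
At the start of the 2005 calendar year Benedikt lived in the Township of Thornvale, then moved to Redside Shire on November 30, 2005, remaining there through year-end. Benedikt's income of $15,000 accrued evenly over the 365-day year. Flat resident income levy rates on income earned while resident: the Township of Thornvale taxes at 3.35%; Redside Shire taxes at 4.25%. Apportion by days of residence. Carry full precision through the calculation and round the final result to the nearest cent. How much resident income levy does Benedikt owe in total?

The Township of Thornvale, January 1 – November 29, 2005: 333 days → $15,000 × 3.35% × 333/365 = $458.4452
Redside Shire, November 30 – December 31, 2005: 32 days → $15,000 × 4.25% × 32/365 = $55.8904
Total = $514.3356

$514.34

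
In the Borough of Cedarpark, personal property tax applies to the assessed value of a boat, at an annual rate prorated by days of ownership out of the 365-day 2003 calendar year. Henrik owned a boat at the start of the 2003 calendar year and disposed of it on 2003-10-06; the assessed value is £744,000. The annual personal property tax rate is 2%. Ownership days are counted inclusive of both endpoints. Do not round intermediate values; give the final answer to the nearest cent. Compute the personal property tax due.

Days held (2003-01-01 to 2003-10-06): 279 out of 365
Tax = £744,000 × 2% × 279/365 = £11,374.0274

£11,374.03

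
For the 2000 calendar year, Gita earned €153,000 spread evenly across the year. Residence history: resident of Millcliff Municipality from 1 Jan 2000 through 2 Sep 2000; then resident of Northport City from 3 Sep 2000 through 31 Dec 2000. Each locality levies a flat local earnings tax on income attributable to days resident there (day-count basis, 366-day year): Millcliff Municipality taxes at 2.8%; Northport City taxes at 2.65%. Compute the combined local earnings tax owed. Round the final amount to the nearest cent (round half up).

€4,208.75

Millcliff Municipality, 1 Jan – 2 Sep 2000: 246 days → €153,000 × 2.8% × 246/366 = €2,879.4098
Northport City, 3 Sep – 31 Dec 2000: 120 days → €153,000 × 2.65% × 120/366 = €1,329.3443
Total = €4,208.7541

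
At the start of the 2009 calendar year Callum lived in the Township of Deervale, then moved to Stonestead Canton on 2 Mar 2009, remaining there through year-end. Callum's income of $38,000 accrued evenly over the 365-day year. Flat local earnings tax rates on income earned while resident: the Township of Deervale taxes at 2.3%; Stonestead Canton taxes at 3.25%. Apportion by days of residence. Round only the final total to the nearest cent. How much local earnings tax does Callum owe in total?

The Township of Deervale, 1 Jan – 1 Mar 2009: 60 days → $38,000 × 2.3% × 60/365 = $143.6712
Stonestead Canton, 2 Mar – 31 Dec 2009: 305 days → $38,000 × 3.25% × 305/365 = $1,031.9863
Total = $1,175.6575

$1,175.66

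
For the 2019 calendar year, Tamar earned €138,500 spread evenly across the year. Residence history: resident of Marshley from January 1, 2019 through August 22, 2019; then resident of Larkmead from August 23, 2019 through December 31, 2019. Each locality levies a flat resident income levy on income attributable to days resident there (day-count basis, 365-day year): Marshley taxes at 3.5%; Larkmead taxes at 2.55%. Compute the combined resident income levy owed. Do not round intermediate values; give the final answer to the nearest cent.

€4,375.27

Marshley, January 1 – August 22, 2019: 234 days → €138,500 × 3.5% × 234/365 = €3,107.7123
Larkmead, August 23 – December 31, 2019: 131 days → €138,500 × 2.55% × 131/365 = €1,267.5596
Total = €4,375.2719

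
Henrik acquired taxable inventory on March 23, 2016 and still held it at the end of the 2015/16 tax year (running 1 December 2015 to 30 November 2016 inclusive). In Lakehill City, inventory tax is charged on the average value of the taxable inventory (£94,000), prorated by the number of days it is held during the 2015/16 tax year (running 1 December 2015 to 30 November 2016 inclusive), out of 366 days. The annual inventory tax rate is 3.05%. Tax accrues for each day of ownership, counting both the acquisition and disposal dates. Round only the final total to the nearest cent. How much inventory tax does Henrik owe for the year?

Days held (March 23 – November 30, 2016): 253 out of 366
Tax = £94,000 × 3.05% × 253/366 = £1,981.8333

£1,981.83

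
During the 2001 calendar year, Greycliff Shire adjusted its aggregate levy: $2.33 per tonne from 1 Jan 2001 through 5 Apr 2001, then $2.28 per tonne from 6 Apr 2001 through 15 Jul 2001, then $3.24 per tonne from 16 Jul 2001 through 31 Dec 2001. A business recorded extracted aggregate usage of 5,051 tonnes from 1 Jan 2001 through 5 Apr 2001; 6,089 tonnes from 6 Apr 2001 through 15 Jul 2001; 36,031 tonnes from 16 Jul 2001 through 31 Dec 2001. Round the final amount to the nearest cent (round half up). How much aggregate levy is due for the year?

1 Jan – 5 Apr 2001: 5,051 tonnes at $2.33/tonne → $11768.83
6 Apr – 15 Jul 2001: 6,089 tonnes at $2.28/tonne → $13882.92
16 Jul – 31 Dec 2001: 36,031 tonnes at $3.24/tonne → $116740.44

$142392.19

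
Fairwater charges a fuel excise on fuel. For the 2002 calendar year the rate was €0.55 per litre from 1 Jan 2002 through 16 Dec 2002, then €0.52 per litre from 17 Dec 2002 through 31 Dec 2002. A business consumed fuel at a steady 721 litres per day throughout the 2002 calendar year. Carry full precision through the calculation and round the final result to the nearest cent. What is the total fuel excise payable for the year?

1 Jan – 16 Dec 2002: 350 days × 721 litres/day = 252,350 litres at €0.55/litre → €138,792.50
17 Dec – 31 Dec 2002: 15 days × 721 litres/day = 10,815 litres at €0.52/litre → €5,623.80

€144,416.30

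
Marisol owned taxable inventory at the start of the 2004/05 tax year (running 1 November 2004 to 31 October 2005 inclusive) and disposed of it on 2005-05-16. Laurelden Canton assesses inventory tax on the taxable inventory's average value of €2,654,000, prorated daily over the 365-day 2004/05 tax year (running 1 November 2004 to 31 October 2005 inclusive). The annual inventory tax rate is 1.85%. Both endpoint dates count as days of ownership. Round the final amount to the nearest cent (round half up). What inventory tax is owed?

€26,500.01

Days held (2004-11-01 to 2005-05-16): 197 out of 365
Tax = €2,654,000 × 1.85% × 197/365 = €26,500.0082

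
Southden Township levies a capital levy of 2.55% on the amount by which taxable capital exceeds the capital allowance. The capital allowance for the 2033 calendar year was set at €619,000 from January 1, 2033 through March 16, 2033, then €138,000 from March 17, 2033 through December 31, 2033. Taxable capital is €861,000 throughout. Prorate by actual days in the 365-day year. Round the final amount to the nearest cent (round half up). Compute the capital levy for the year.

€15,916.19

January 1 – March 16, 2033: 75 days, exemption €619,000 → (€861,000 − €619,000) × 2.55% × 75/365 = €1,268.0137
March 17 – December 31, 2033: 290 days, exemption €138,000 → (€861,000 − €138,000) × 2.55% × 290/365 = €14,648.1781
Total = €15,916.1918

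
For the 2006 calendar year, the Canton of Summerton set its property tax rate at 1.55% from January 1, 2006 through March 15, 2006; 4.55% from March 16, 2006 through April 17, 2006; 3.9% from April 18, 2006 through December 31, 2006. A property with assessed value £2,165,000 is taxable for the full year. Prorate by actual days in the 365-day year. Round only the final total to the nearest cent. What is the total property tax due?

£75,392.42

January 1 – March 15, 2006: 74 days at 1.55% → £2,165,000 × 1.55% × 74/365 = £6,803.4384
March 16 – April 17, 2006: 33 days at 4.55% → £2,165,000 × 4.55% × 33/365 = £8,906.1575
April 18 – December 31, 2006: 258 days at 3.9% → £2,165,000 × 3.9% × 258/365 = £59,682.8219
Total = £75,392.4178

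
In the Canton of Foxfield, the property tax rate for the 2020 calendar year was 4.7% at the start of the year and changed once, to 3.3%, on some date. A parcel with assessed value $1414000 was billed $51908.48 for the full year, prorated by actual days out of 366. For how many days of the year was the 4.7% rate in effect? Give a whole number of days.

Let d = days at the first rate; then 366 − d days at the second rate.
$1414000 × [4.7%·d + 3.3%·(366−d)] / 366 = $51908.48
Solving gives d = 97, so the new rate took effect on 7 Apr 2020.

97 days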